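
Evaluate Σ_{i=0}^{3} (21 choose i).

1 + 21 + 210 + 1330 = 1562.

1562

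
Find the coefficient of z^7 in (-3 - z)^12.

192456

The general term is C(12,j)·(-3)^j·(-z)^(12-j); the z^7 term has j = 5.
C(12,5) = 792.
Coefficient = C(12,5) · (-3)^5 · (-1)^7 = 792 · (-243) · (-1) = 192456.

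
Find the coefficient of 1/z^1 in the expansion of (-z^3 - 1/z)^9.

General term: C(9,j)·(-z^3)^j·(-1/z)^(9-j), with z-exponent 3j − 1(9−j) = 4j − 9.
Set 4j − 9 = -1: j = 2.
C(9,2) = 36; (-1)^2 = 1; (-1)^7 = -1.
Coefficient = 36 · 1 · (-1) = -36.

-36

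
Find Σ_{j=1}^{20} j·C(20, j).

Differentiating (1+x)^20 and setting x=1: Σ j·C(20,j) = 20·2^19 = 10485760.

10485760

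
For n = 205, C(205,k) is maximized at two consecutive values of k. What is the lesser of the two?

102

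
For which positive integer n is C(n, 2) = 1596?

57

n(n−1)/2 = 1596 ⇒ n(n−1) = 3192. Since 57·56 = 3192, n = 57.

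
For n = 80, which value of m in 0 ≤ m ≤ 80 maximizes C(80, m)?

40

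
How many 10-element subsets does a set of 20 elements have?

184756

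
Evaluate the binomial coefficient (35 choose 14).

2319959400

C(35,14) = (35·34·33·32·31·30·29·28·27·26·25·24·23·22) / 14! = 202250096145377280000 / 87178291200 = 2319959400.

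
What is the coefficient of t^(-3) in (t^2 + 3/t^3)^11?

112266

General term: C(11,j)·(t^2)^j·(3/t^3)^(11-j), with t-exponent 2j − 3(11−j) = 5j − 33.
Set 5j − 33 = -3: j = 6.
C(11,6) = 462; 1^6 = 1; 3^5 = 243.
Coefficient = 462 · 1 · 243 = 112266.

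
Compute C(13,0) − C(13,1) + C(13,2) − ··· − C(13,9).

-220

The partial alternating sum Σ_{k=0}^{9} (−1)^k C(13,k) = (−1)^9 C(12,9) = -220.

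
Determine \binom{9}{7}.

C(9,7) = C(9,2) by symmetry.
C(9,2) = (9·8) / 2! = 72 / 2 = 36.

36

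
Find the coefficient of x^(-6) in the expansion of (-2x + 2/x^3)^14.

General term: C(14,j)·(-2x)^j·(2/x^3)^(14-j), with x-exponent 1j − 3(14−j) = 4j − 42.
Set 4j − 42 = -6: j = 9.
C(14,9) = 2002; (-2)^9 = -512; 2^5 = 32.
Coefficient = 2002 · (-512) · 32 = -32800768.

-32800768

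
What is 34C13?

C(34,13) = (34·33·32·31·30·29·28·27·26·25·24·23·22) / 13! = 5778574175582208000 / 6227020800 = 927983760.

927983760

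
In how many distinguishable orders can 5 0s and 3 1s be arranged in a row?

56

Choose positions for the 0s: C(8,5) = 56.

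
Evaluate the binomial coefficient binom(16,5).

C(16,5) = (16·15·14·13·12) / 5! = 524160 / 120 = 4368.

4368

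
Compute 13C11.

C(13,11) = C(13,2) by symmetry.
C(13,2) = (13·12) / 2! = 156 / 2 = 78.

78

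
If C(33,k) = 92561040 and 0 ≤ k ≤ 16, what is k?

C(33,k) increases on 0 ≤ k ≤ 16. C(33,9) = 38567100 and C(33,10) = 92561040, so k = 10.

10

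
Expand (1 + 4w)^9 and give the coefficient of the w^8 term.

589824

The general term is C(9,j)·(1)^j·(4w)^(9-j); the w^8 term has j = 1.
C(9,1) = 9.
Coefficient = C(9,1) · 4^8 = 9 · 65536 = 589824.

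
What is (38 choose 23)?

15471286560

C(38,23) = C(38,15) by symmetry.
C(38,15) = (38·37·36·35·34·33·32·31·30·29·28·27·26·25·24) / 15! = 20231404874494894080000 / 1307674368000 = 15471286560.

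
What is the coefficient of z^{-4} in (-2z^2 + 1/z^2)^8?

-448

General term: C(8,j)·(-2z^2)^j·(1/z^2)^(8-j), with z-exponent 2j − 2(8−j) = 4j − 16.
Set 4j − 16 = -4: j = 3.
C(8,3) = 56; (-2)^3 = -8; 1^5 = 1.
Coefficient = 56 · (-8) · 1 = -448.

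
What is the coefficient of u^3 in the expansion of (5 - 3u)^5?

-6750

The general term is C(5,j)·(5)^j·(-3u)^(5-j); the u^3 term has j = 2.
C(5,2) = 10.
Coefficient = C(5,2) · 5^2 · (-3)^3 = 10 · 25 · (-27) = -6750.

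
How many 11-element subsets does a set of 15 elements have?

C(15,11) = C(15,4) by symmetry.
C(15,4) = (15·14·13·12) / 4! = 32760 / 24 = 1365.

1365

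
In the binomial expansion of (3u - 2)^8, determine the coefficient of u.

-3072

The general term is C(8,j)·(3u)^j·(-2)^(8-j); the u^1 term has j = 1.
C(8,1) = 8.
Coefficient = C(8,1) · 3^1 · (-2)^7 = 8 · 3 · (-128) = -3072.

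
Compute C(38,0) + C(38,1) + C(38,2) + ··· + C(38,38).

274877906944

Setting x = 1 in (1+x)^38 gives Σ C(38,r) = 2^38 = 274877906944.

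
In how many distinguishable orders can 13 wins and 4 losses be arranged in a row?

2380

Choose positions for the wins: C(17,13) = 2380.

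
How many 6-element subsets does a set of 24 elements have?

C(24,6) = (24·23·22·21·20·19) / 6! = 96909120 / 720 = 134596.

134596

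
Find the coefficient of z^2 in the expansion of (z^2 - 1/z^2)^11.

General term: C(11,j)·(z^2)^j·(-1/z^2)^(11-j), with z-exponent 2j − 2(11−j) = 4j − 22.
Set 4j − 22 = 2: j = 6.
C(11,6) = 462; 1^6 = 1; (-1)^5 = -1.
Coefficient = 462 · 1 · (-1) = -462.

-462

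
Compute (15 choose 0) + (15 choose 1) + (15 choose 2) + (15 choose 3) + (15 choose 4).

1 + 15 + 105 + 455 + 1365 = 1941.

1941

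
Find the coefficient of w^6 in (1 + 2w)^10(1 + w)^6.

134245

Coefficient of w^6 = Σ_{j} C(10,j)·2^j·C(6,6-j)·1^(6-j) for j from 0 to 6.
= 1 + 120 + 2700 + 19200 + 50400 + 48384 + 13440 = 134245.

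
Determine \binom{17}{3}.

680

C(17,3) = (17·16·15) / 3! = 4080 / 6 = 680.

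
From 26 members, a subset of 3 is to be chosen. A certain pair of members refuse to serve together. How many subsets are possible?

2576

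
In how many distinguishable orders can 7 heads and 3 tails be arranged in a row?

Choose positions for the heads: C(10,7) = 120.

120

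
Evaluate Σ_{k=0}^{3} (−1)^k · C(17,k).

-560

The partial alternating sum Σ_{k=0}^{3} (−1)^k C(17,k) = (−1)^3 C(16,3) = -560.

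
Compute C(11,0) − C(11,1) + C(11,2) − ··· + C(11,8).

The partial alternating sum Σ_{k=0}^{8} (−1)^k C(11,k) = (−1)^8 C(10,8) = 45.

45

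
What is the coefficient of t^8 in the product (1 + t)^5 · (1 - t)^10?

-45

Coefficient of t^8 = Σ_{j} C(5,j)·1^j·C(10,8-j)·(-1)^(8-j) for j from 0 to 5.
= 45 + (-600) + 2100 + (-2520) + 1050 + (-120) = -45.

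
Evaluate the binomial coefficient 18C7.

31824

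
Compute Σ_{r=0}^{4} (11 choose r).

562

1 + 11 + 55 + 165 + 330 = 562.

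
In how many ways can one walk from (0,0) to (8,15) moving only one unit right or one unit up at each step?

490314

Each path is a sequence of 23 steps with 8 rights: C(23,8) = 490314.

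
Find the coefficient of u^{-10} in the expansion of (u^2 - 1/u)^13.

13

General term: C(13,j)·(u^2)^j·(-1/u)^(13-j), with u-exponent 2j − 1(13−j) = 3j − 13.
Set 3j − 13 = -10: j = 1.
C(13,1) = 13; 1^1 = 1; (-1)^12 = 1.
Coefficient = 13 · 1 · 1 = 13.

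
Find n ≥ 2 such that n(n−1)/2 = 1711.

59

n(n−1)/2 = 1711 ⇒ n(n−1) = 3422. Since 59·58 = 3422, n = 59.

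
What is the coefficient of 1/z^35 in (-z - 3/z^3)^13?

-6908733

General term: C(13,j)·(-z)^j·(-3/z^3)^(13-j), with z-exponent 1j − 3(13−j) = 4j − 39.
Set 4j − 39 = -35: j = 1.
C(13,1) = 13; (-1)^1 = -1; (-3)^12 = 531441.
Coefficient = 13 · (-1) · 531441 = -6908733.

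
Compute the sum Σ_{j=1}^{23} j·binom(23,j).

96468992

Since j·C(23,j) = 23·C(22,j−1), the sum is 23·2^22 = 23·4194304 = 96468992.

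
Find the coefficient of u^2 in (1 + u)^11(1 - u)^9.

-8

Coefficient of u^2 = Σ_{j} C(11,j)·1^j·C(9,2-j)·(-1)^(2-j) for j from 0 to 2.
= 36 + (-99) + 55 = -8.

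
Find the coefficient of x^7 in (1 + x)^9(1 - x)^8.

-56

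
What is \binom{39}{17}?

C(39,17) = (39·38·37·36·35·34·33·32·31·30·29·28·27·26·25·24·23) / 17! = 18147570172421919989760000 / 355687428096000 = 51021117810.

51021117810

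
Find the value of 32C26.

906192

C(32,26) = C(32,6) by symmetry.
C(32,6) = (32·31·30·29·28·27) / 6! = 652458240 / 720 = 906192.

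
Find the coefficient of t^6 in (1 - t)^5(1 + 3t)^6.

846

Coefficient of t^6 = Σ_{j} C(5,j)·(-1)^j·C(6,6-j)·3^(6-j) for j from 0 to 5.
= 729 + (-7290) + 12150 + (-5400) + 675 + (-18) = 846.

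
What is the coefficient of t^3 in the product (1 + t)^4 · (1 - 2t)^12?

-844

Coefficient of t^3 = Σ_{j} C(4,j)·1^j·C(12,3-j)·(-2)^(3-j) for j from 0 to 3.
= (-1760) + 1056 + (-144) + 4 = -844.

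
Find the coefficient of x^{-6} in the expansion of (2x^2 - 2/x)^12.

270336

General term: C(12,j)·(2x^2)^j·(-2/x)^(12-j), with x-exponent 2j − 1(12−j) = 3j − 12.
Set 3j − 12 = -6: j = 2.
C(12,2) = 66; 2^2 = 4; (-2)^10 = 1024.
Coefficient = 66 · 4 · 1024 = 270336.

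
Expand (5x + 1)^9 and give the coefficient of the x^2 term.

The general term is C(9,j)·(5x)^j·(1)^(9-j); the x^2 term has j = 2.
C(9,2) = 36.
Coefficient = C(9,2) · 5^2 = 36 · 25 = 900.

900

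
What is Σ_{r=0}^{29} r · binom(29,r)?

Differentiating (1+x)^29 and setting x=1: Σ r·C(29,r) = 29·2^28 = 7784628224.

7784628224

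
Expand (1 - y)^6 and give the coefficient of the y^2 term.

15

The general term is C(6,j)·(1)^j·(-y)^(6-j); the y^2 term has j = 4.
C(6,4) = 15.
Coefficient = C(6,4) = 15.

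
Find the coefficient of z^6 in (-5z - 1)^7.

The general term is C(7,j)·(-5z)^j·(-1)^(7-j); the z^6 term has j = 6.
C(7,6) = 7.
Coefficient = C(7,6) · (-5)^6 · (-1)^1 = 7 · 15625 · (-1) = -109375.

-109375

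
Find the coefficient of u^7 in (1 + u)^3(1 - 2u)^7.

Coefficient of u^7 = Σ_{j} C(3,j)·1^j·C(7,7-j)·(-2)^(7-j) for j from 0 to 3.
= (-128) + 1344 + (-2016) + 560 = -240.

-240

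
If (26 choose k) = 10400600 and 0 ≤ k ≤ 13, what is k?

13

C(26,k) increases on 0 ≤ k ≤ 13. C(26,12) = 9657700 and C(26,13) = 10400600, so k = 13.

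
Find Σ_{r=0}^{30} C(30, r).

The entries of row 30 sum to 2^30 = 1073741824.

1073741824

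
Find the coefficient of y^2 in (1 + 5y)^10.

1125

The general term is C(10,j)·(1)^j·(5y)^(10-j); the y^2 term has j = 8.
C(10,8) = 45.
Coefficient = C(10,8) · 5^2 = 45 · 25 = 1125.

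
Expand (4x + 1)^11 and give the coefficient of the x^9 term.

14417920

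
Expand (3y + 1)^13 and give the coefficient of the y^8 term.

8444007

The general term is C(13,j)·(3y)^j·(1)^(13-j); the y^8 term has j = 8.
C(13,8) = 1287.
Coefficient = C(13,8) · 3^8 = 1287 · 6561 = 8444007.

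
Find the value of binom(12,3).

220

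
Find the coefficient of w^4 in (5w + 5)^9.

The general term is C(9,j)·(5w)^j·(5)^(9-j); the w^4 term has j = 4.
C(9,4) = 126.
Coefficient = C(9,4) · 5^4 · 5^5 = 126 · 625 · 3125 = 246093750.

246093750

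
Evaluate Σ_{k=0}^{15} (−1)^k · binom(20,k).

-3876

The partial alternating sum Σ_{k=0}^{15} (−1)^k C(20,k) = (−1)^15 C(19,15) = -3876.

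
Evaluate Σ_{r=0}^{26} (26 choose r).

67108864

The entries of row 26 sum to 2^26 = 67108864.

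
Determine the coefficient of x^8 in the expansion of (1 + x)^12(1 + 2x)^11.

9633327

Coefficient of x^8 = Σ_{j} C(12,j)·1^j·C(11,8-j)·2^(8-j) for j from 0 to 8.
= 42240 + 506880 + 1951488 + 3252480 + 2613600 + 1045440 + 203280 + 17424 + 495 = 9633327.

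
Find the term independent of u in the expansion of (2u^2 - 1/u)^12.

7920

General term: C(12,j)·(2u^2)^j·(-1/u)^(12-j), with u-exponent 2j − 1(12−j) = 3j − 12.
Set 3j − 12 = 0: j = 4.
C(12,4) = 495; 2^4 = 16; (-1)^8 = 1.
Coefficient = 495 · 16 · 1 = 7920.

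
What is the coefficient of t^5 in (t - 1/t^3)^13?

General term: C(13,j)·(t)^j·(-1/t^3)^(13-j), with t-exponent 1j − 3(13−j) = 4j − 39.
Set 4j − 39 = 5: j = 11.
C(13,11) = 78; 1^11 = 1; (-1)^2 = 1.
Coefficient = 78 · 1 · 1 = 78.

78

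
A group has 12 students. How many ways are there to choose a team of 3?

This is C(12,3) = 220.

220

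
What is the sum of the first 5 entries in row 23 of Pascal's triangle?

1 + 23 + 253 + 1771 + 8855 = 10903.

10903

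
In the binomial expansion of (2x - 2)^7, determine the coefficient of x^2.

-2688

The general term is C(7,j)·(2x)^j·(-2)^(7-j); the x^2 term has j = 2.
C(7,2) = 21.
Coefficient = C(7,2) · 2^2 · (-2)^5 = 21 · 4 · (-32) = -2688.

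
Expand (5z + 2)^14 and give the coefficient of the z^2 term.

9318400

The general term is C(14,j)·(5z)^j·(2)^(14-j); the z^2 term has j = 2.
C(14,2) = 91.
Coefficient = C(14,2) · 5^2 · 2^12 = 91 · 25 · 4096 = 9318400.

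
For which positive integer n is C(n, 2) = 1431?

54

n(n−1)/2 = 1431 ⇒ n(n−1) = 2862. Since 54·53 = 2862, n = 54.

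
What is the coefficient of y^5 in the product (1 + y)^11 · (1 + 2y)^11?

189486

Coefficient of y^5 = Σ_{j} C(11,j)·1^j·C(11,5-j)·2^(5-j) for j from 0 to 5.
= 14784 + 58080 + 72600 + 36300 + 7260 + 462 = 189486.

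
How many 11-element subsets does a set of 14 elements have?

364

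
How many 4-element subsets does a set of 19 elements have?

3876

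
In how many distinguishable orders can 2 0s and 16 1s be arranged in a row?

153

Choose positions for the 0s: C(18,2) = 153.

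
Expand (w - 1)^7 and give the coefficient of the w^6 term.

-7

The general term is C(7,j)·(w)^j·(-1)^(7-j); the w^6 term has j = 6.
C(7,6) = 7.
Coefficient = C(7,6) · (-1)^1 = 7 · (-1) = -7.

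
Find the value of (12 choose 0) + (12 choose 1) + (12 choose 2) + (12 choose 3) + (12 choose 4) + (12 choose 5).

1586

1 + 12 + 66 + 220 + 495 + 792 = 1586.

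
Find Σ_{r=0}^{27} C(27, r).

The entries of row 27 sum to 2^27 = 134217728.

134217728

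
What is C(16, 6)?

8008

C(16,6) = (16·15·14·13·12·11) / 6! = 5765760 / 720 = 8008.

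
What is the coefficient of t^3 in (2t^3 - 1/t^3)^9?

4032

General term: C(9,j)·(2t^3)^j·(-1/t^3)^(9-j), with t-exponent 3j − 3(9−j) = 6j − 27.
Set 6j − 27 = 3: j = 5.
C(9,5) = 126; 2^5 = 32; (-1)^4 = 1.
Coefficient = 126 · 32 · 1 = 4032.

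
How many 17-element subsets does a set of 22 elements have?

C(22,17) = C(22,5) by symmetry.
C(22,5) = (22·21·20·19·18) / 5! = 3160080 / 120 = 26334.

26334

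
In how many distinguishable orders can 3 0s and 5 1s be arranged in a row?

56

Choose positions for the 0s: C(8,3) = 56.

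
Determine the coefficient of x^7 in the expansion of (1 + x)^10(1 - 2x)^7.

860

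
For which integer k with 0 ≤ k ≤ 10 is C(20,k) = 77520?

7

C(20,k) increases on 0 ≤ k ≤ 10. C(20,6) = 38760 and C(20,7) = 77520, so k = 7.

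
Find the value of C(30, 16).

145422675

C(30,16) = C(30,14) by symmetry.
C(30,14) = (30·29·28·27·26·25·24·23·22·21·20·19·18·17) / 14! = 12677700308232960000 / 87178291200 = 145422675.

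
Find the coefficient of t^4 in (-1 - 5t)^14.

The general term is C(14,j)·(-1)^j·(-5t)^(14-j); the t^4 term has j = 10.
C(14,10) = 1001.
Coefficient = C(14,10) · (-5)^4 = 1001 · 625 = 625625.

625625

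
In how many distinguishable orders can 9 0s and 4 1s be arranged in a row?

715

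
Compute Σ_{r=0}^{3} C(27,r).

1 + 27 + 351 + 2925 = 3304.

3304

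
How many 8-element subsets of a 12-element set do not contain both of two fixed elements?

285

All 8-subsets: C(12,8) = 495. Those containing both fixed elements: C(10,6) = 210.
495 − 210 = 285.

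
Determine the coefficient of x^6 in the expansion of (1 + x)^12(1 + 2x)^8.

Coefficient of x^6 = Σ_{j} C(12,j)·1^j·C(8,6-j)·2^(6-j) for j from 0 to 6.
= 1792 + 21504 + 73920 + 98560 + 55440 + 12672 + 924 = 264812.

264812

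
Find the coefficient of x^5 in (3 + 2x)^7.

6048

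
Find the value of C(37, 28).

C(37,28) = C(37,9) by symmetry.
C(37,9) = (37·36·35·34·33·32·31·30·29) / 9! = 45143585625600 / 362880 = 124403620.

124403620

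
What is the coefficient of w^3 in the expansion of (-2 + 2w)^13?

The general term is C(13,j)·(-2)^j·(2w)^(13-j); the w^3 term has j = 10.
C(13,10) = 286.
Coefficient = C(13,10) · (-2)^10 · 2^3 = 286 · 1024 · 8 = 2342912.

2342912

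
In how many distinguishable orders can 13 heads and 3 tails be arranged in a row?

Choose positions for the heads: C(16,13) = 560.

560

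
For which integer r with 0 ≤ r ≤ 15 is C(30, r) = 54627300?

11

C(30,r) increases on 0 ≤ r ≤ 15. C(30,10) = 30045015 and C(30,11) = 54627300, so r = 11.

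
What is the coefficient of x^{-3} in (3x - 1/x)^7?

-189

General term: C(7,j)·(3x)^j·(-1/x)^(7-j), with x-exponent 1j − 1(7−j) = 2j − 7.
Set 2j − 7 = -3: j = 2.
C(7,2) = 21; 3^2 = 9; (-1)^5 = -1.
Coefficient = 21 · 9 · (-1) = -189.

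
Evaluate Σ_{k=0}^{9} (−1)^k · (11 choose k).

The partial alternating sum Σ_{k=0}^{9} (−1)^k C(11,k) = (−1)^9 C(10,9) = -10.

-10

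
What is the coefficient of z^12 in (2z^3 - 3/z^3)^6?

-576

General term: C(6,j)·(2z^3)^j·(-3/z^3)^(6-j), with z-exponent 3j − 3(6−j) = 6j − 18.
Set 6j − 18 = 12: j = 5.
C(6,5) = 6; 2^5 = 32; (-3)^1 = -3.
Coefficient = 6 · 32 · (-3) = -576.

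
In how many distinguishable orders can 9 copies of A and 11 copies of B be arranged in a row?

167960

Choose positions for the A's: C(20,9) = 167960.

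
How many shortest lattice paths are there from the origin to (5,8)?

1287

Each path is a sequence of 13 steps with 5 rights: C(13,5) = 1287.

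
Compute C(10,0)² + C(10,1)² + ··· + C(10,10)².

Σ C(10,r)² is the coefficient of x^10 in (1+x)^10(1+x)^10 = (1+x)^20, i.e. C(20,10) = 184756.

184756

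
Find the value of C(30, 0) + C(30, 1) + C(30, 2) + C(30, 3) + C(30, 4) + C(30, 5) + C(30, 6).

1 + 30 + 435 + 4060 + 27405 + 142506 + 593775 = 768212.

768212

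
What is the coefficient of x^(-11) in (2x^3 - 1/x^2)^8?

General term: C(8,j)·(2x^3)^j·(-1/x^2)^(8-j), with x-exponent 3j − 2(8−j) = 5j − 16.
Set 5j − 16 = -11: j = 1.
C(8,1) = 8; 2^1 = 2; (-1)^7 = -1.
Coefficient = 8 · 2 · (-1) = -16.

-16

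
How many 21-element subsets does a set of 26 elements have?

C(26,21) = C(26,5) by symmetry.
C(26,5) = (26·25·24·23·22) / 5! = 7893600 / 120 = 65780.

65780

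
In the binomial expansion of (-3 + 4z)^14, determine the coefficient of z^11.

The general term is C(14,j)·(-3)^j·(4z)^(14-j); the z^11 term has j = 3.
C(14,3) = 364.
Coefficient = C(14,3) · (-3)^3 · 4^11 = 364 · (-27) · 4194304 = -41221619712.

-41221619712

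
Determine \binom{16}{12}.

1820

C(16,12) = C(16,4) by symmetry.
C(16,4) = (16·15·14·13) / 4! = 43680 / 24 = 1820.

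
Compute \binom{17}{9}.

24310

C(17,9) = C(17,8) by symmetry.
C(17,8) = (17·16·15·14·13·12·11·10) / 8! = 980179200 / 40320 = 24310.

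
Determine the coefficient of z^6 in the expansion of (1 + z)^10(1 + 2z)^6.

Coefficient of z^6 = Σ_{j} C(10,j)·1^j·C(6,6-j)·2^(6-j) for j from 0 to 6.
= 64 + 1920 + 10800 + 19200 + 12600 + 3024 + 210 = 47818.

47818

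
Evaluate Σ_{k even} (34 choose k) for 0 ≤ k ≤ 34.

8589934592

Half of (1+1)^34 + (1−1)^34 gives the even-index sum: 2^33 = 8589934592.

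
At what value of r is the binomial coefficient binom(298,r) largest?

149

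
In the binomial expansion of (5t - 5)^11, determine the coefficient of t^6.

The general term is C(11,j)·(5t)^j·(-5)^(11-j); the t^6 term has j = 6.
C(11,6) = 462.
Coefficient = C(11,6) · 5^6 · (-5)^5 = 462 · 15625 · (-3125) = -22558593750.

-22558593750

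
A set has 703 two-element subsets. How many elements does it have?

n(n−1)/2 = 703 ⇒ n(n−1) = 1406. Since 38·37 = 1406, n = 38.

38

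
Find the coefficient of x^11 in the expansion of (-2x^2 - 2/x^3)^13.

-2342912

General term: C(13,j)·(-2x^2)^j·(-2/x^3)^(13-j), with x-exponent 2j − 3(13−j) = 5j − 39.
Set 5j − 39 = 11: j = 10.
C(13,10) = 286; (-2)^10 = 1024; (-2)^3 = -8.
Coefficient = 286 · 1024 · (-8) = -2342912.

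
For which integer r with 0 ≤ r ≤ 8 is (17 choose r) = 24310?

8

C(17,r) increases on 0 ≤ r ≤ 8. C(17,7) = 19448 and C(17,8) = 24310, so r = 8.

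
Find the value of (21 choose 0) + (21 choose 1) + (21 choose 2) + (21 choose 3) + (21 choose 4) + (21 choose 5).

27896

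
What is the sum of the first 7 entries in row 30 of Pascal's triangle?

1 + 30 + 435 + 4060 + 27405 + 142506 + 593775 = 768212.

768212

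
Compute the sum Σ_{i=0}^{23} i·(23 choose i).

96468992

Differentiating (1+x)^23 and setting x=1: Σ i·C(23,i) = 23·2^22 = 96468992.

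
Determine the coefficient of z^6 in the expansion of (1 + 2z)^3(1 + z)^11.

8514

Coefficient of z^6 = Σ_{j} C(3,j)·2^j·C(11,6-j)·1^(6-j) for j from 0 to 3.
= 462 + 2772 + 3960 + 1320 = 8514.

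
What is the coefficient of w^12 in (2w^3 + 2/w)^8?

14336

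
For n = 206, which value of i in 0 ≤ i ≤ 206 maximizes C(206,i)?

C(206,i) is maximized at i = 206/2 = 103.

103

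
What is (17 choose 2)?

136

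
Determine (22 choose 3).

1540

C(22,3) = (22·21·20) / 3! = 9240 / 6 = 1540.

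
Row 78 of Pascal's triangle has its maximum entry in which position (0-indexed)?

39

C(78,r) is maximized at r = 78/2 = 39.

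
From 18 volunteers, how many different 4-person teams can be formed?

This is C(18,4) = 3060.

3060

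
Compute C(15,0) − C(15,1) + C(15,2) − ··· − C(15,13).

The partial alternating sum Σ_{k=0}^{13} (−1)^k C(15,k) = (−1)^13 C(14,13) = -14.

-14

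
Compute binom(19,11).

75582

C(19,11) = C(19,8) by symmetry.
C(19,8) = (19·18·17·16·15·14·13·12) / 8! = 3047466240 / 40320 = 75582.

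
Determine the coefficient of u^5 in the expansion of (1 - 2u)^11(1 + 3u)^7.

-2751

Coefficient of u^5 = Σ_{j} C(11,j)·(-2)^j·C(7,5-j)·3^(5-j) for j from 0 to 5.
= 5103 + (-62370) + 207900 + (-249480) + 110880 + (-14784) = -2751.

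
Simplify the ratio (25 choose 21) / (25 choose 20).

C(n,k+1)/C(n,k) = (n−k)/(k+1) = (25−20)/(20+1) = 5/21.

5/21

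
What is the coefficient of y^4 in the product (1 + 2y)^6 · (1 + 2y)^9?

Coefficient of y^4 = Σ_{j} C(6,j)·2^j·C(9,4-j)·2^(4-j) for j from 0 to 4.
= 2016 + 8064 + 8640 + 2880 + 240 = 21840.

21840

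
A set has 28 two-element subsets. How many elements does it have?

8

n(n−1)/2 = 28 ⇒ n(n−1) = 56. Since 8·7 = 56, n = 8.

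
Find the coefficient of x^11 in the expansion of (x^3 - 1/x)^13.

-1716

General term: C(13,j)·(x^3)^j·(-1/x)^(13-j), with x-exponent 3j − 1(13−j) = 4j − 13.
Set 4j − 13 = 11: j = 6.
C(13,6) = 1716; 1^6 = 1; (-1)^7 = -1.
Coefficient = 1716 · 1 · (-1) = -1716.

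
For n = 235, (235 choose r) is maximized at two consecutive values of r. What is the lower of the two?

For odd n = 235, C(235,r) peaks at r = (n−1)/2 and (n+1)/2; the lower is 117.

117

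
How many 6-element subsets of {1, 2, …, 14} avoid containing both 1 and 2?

2508

All 6-subsets: C(14,6) = 3003. Those containing both fixed elements: C(12,4) = 495.
3003 − 495 = 2508.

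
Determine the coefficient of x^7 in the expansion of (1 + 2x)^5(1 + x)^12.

Coefficient of x^7 = Σ_{j} C(5,j)·2^j·C(12,7-j)·1^(7-j) for j from 0 to 5.
= 792 + 9240 + 31680 + 39600 + 17600 + 2112 = 101024.

101024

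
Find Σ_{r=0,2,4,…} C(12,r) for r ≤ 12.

Even-r terms of row 12 sum to 2^11 = 2048.

2048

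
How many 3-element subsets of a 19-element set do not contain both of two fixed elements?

All 3-subsets: C(19,3) = 969. Those containing both fixed elements: C(17,1) = 17.
969 − 17 = 952.

952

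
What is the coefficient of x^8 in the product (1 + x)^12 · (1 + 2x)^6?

357423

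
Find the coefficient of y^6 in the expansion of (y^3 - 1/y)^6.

-20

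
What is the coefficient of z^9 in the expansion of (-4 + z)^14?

-2050048

The general term is C(14,j)·(-4)^j·(z)^(14-j); the z^9 term has j = 5.
C(14,5) = 2002.
Coefficient = C(14,5) · (-4)^5 = 2002 · (-1024) = -2050048.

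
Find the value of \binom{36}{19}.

C(36,19) = C(36,17) by symmetry.
C(36,17) = (36·35·34·33·32·31·30·29·28·27·26·25·24·23·22·21·20) / 17! = 3058021453718104473600000 / 355687428096000 = 8597496600.

8597496600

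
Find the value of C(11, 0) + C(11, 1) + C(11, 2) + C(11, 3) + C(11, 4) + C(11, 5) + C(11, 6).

1 + 11 + 55 + 165 + 330 + 462 + 462 = 1486.

1486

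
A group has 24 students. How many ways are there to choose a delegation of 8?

This is C(24,8) = 735471.

735471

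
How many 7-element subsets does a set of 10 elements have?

120

C(10,7) = C(10,3) by symmetry.
C(10,3) = (10·9·8) / 3! = 720 / 6 = 120.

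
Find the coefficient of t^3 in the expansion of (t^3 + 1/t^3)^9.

General term: C(9,j)·(t^3)^j·(1/t^3)^(9-j), with t-exponent 3j − 3(9−j) = 6j − 27.
Set 6j − 27 = 3: j = 5.
C(9,5) = 126; 1^5 = 1; 1^4 = 1.
Coefficient = 126 · 1 · 1 = 126.

126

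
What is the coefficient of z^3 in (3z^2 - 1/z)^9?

-10206

General term: C(9,j)·(3z^2)^j·(-1/z)^(9-j), with z-exponent 2j − 1(9−j) = 3j − 9.
Set 3j − 9 = 3: j = 4.
C(9,4) = 126; 3^4 = 81; (-1)^5 = -1.
Coefficient = 126 · 81 · (-1) = -10206.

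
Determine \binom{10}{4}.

210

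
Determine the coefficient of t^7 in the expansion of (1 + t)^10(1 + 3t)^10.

7379040

Coefficient of t^7 = Σ_{j} C(10,j)·1^j·C(10,7-j)·3^(7-j) for j from 0 to 7.
= 262440 + 1530900 + 2755620 + 2041200 + 680400 + 102060 + 6300 + 120 = 7379040.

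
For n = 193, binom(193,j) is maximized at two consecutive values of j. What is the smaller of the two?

96

For odd n = 193, C(193,j) peaks at j = (n−1)/2 and (n+1)/2; the smaller is 96.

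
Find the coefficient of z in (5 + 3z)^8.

1875000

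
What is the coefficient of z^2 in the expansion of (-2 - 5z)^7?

The general term is C(7,j)·(-2)^j·(-5z)^(7-j); the z^2 term has j = 5.
C(7,5) = 21.
Coefficient = C(7,5) · (-2)^5 · (-5)^2 = 21 · (-32) · 25 = -16800.

-16800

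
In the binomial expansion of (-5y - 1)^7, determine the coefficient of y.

The general term is C(7,j)·(-5y)^j·(-1)^(7-j); the y^1 term has j = 1.
C(7,1) = 7.
Coefficient = C(7,1) · (-5)^1 = 7 · (-5) = -35.

-35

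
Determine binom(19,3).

969

C(19,3) = (19·18·17) / 3! = 5814 / 6 = 969.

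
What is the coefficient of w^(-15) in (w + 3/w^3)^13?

General term: C(13,j)·(w)^j·(3/w^3)^(13-j), with w-exponent 1j − 3(13−j) = 4j − 39.
Set 4j − 39 = -15: j = 6.
C(13,6) = 1716; 1^6 = 1; 3^7 = 2187.
Coefficient = 1716 · 1 · 2187 = 3752892.

3752892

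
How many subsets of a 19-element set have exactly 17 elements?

Choose the 17 positions: C(19,17) = 171.

171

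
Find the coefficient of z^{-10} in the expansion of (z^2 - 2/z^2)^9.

General term: C(9,j)·(z^2)^j·(-2/z^2)^(9-j), with z-exponent 2j − 2(9−j) = 4j − 18.
Set 4j − 18 = -10: j = 2.
C(9,2) = 36; 1^2 = 1; (-2)^7 = -128.
Coefficient = 36 · 1 · (-128) = -4608.

-4608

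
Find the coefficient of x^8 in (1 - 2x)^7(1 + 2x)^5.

-1280

Coefficient of x^8 = Σ_{j} C(7,j)·(-2)^j·C(5,8-j)·2^(8-j) for j from 3 to 7.
= (-8960) + 44800 + (-53760) + 17920 + (-1280) = -1280.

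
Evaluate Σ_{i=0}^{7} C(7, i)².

3432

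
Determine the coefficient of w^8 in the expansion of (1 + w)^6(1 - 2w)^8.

-624

Coefficient of w^8 = Σ_{j} C(6,j)·1^j·C(8,8-j)·(-2)^(8-j) for j from 0 to 6.
= 256 + (-6144) + 26880 + (-35840) + 16800 + (-2688) + 112 = -624.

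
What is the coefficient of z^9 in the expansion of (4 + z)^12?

The general term is C(12,j)·(4)^j·(z)^(12-j); the z^9 term has j = 3.
C(12,3) = 220.
Coefficient = C(12,3) · 4^3 = 220 · 64 = 14080.

14080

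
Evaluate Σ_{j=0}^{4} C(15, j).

1941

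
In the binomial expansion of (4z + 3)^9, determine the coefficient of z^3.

The general term is C(9,j)·(4z)^j·(3)^(9-j); the z^3 term has j = 3.
C(9,3) = 84.
Coefficient = C(9,3) · 4^3 · 3^6 = 84 · 64 · 729 = 3919104.

3919104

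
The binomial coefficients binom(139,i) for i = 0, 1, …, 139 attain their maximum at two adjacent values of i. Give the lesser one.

69

For odd n = 139, C(139,i) peaks at i = (n−1)/2 and (n+1)/2; the lesser is 69.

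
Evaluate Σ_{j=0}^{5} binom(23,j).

44552

1 + 23 + 253 + 1771 + 8855 + 33649 = 44552.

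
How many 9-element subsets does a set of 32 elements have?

28048800

C(32,9) = (32·31·30·29·28·27·26·25·24) / 9! = 10178348544000 / 362880 = 28048800.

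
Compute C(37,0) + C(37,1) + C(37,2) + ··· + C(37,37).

137438953472

Setting x = 1 in (1+x)^37 gives Σ C(37,i) = 2^37 = 137438953472.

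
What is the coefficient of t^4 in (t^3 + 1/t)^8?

General term: C(8,j)·(t^3)^j·(1/t)^(8-j), with t-exponent 3j − 1(8−j) = 4j − 8.
Set 4j − 8 = 4: j = 3.
C(8,3) = 56; 1^3 = 1; 1^5 = 1.
Coefficient = 56 · 1 · 1 = 56.

56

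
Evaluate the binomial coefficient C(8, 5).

C(8,5) = C(8,3) by symmetry.
C(8,3) = (8·7·6) / 3! = 336 / 6 = 56.

56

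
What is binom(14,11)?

364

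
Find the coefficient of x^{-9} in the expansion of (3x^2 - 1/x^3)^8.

-1512

General term: C(8,j)·(3x^2)^j·(-1/x^3)^(8-j), with x-exponent 2j − 3(8−j) = 5j − 24.
Set 5j − 24 = -9: j = 3.
C(8,3) = 56; 3^3 = 27; (-1)^5 = -1.
Coefficient = 56 · 27 · (-1) = -1512.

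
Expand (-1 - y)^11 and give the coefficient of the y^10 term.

The general term is C(11,j)·(-1)^j·(-y)^(11-j); the y^10 term has j = 1.
C(11,1) = 11.
Coefficient = C(11,1) · (-1)^1 = 11 · (-1) = -11.

-11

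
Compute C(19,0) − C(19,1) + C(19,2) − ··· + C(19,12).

The partial alternating sum Σ_{k=0}^{12} (−1)^k C(19,k) = (−1)^12 C(18,12) = 18564.

18564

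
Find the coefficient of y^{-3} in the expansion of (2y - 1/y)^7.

-84

General term: C(7,j)·(2y)^j·(-1/y)^(7-j), with y-exponent 1j − 1(7−j) = 2j − 7.
Set 2j − 7 = -3: j = 2.
C(7,2) = 21; 2^2 = 4; (-1)^5 = -1.
Coefficient = 21 · 4 · (-1) = -84.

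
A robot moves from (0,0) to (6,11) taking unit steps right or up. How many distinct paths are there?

12376

Each path is a sequence of 17 steps with 6 rights: C(17,6) = 12376.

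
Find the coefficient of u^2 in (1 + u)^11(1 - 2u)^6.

-17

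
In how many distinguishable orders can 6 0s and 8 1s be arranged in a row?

Choose positions for the 0s: C(14,6) = 3003.

3003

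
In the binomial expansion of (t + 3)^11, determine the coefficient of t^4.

721710

The general term is C(11,j)·(t)^j·(3)^(11-j); the t^4 term has j = 4.
C(11,4) = 330.
Coefficient = C(11,4) · 3^7 = 330 · 2187 = 721710.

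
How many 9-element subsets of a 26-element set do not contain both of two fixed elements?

All 9-subsets: C(26,9) = 3124550. Those containing both fixed elements: C(24,7) = 346104.
3124550 − 346104 = 2778446.

2778446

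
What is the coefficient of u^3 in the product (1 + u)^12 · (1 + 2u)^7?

2432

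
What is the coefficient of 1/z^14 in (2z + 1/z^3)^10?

General term: C(10,j)·(2z)^j·(1/z^3)^(10-j), with z-exponent 1j − 3(10−j) = 4j − 30.
Set 4j − 30 = -14: j = 4.
C(10,4) = 210; 2^4 = 16; 1^6 = 1.
Coefficient = 210 · 16 · 1 = 3360.

3360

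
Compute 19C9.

92378

C(19,9) = (19·18·17·16·15·14·13·12·11) / 9! = 33522128640 / 362880 = 92378.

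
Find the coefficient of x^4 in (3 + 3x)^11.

58458510

The general term is C(11,j)·(3)^j·(3x)^(11-j); the x^4 term has j = 7.
C(11,7) = 330.
Coefficient = C(11,7) · 3^7 · 3^4 = 330 · 2187 · 81 = 58458510.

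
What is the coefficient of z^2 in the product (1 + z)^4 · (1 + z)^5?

36

Coefficient of z^2 = Σ_{j} C(4,j)·C(5,2-j) for j from 0 to 2.
= 10 + 20 + 6 = 36.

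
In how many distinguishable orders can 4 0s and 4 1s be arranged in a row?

Choose positions for the 0s: C(8,4) = 70.

70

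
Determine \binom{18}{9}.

C(18,9) = (18·17·16·15·14·13·12·11·10) / 9! = 17643225600 / 362880 = 48620.

48620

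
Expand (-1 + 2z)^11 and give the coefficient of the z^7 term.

The general term is C(11,j)·(-1)^j·(2z)^(11-j); the z^7 term has j = 4.
C(11,4) = 330.
Coefficient = C(11,4) · 2^7 = 330 · 128 = 42240.

42240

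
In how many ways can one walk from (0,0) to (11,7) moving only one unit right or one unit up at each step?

31824

Each path is a sequence of 18 steps with 11 rights: C(18,11) = 31824.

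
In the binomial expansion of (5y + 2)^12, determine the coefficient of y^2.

1689600

The general term is C(12,j)·(5y)^j·(2)^(12-j); the y^2 term has j = 2.
C(12,2) = 66.
Coefficient = C(12,2) · 5^2 · 2^10 = 66 · 25 · 1024 = 1689600.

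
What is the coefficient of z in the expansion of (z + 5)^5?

3125

The general term is C(5,j)·(z)^j·(5)^(5-j); the z^1 term has j = 1.
C(5,1) = 5.
Coefficient = C(5,1) · 5^4 = 5 · 625 = 3125.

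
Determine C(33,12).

C(33,12) = (33·32·31·30·29·28·27·26·25·24·23·22) / 12! = 169958063987712000 / 479001600 = 354817320.

354817320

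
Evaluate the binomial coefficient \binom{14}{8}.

C(14,8) = C(14,6) by symmetry.
C(14,6) = (14·13·12·11·10·9) / 6! = 2162160 / 720 = 3003.

3003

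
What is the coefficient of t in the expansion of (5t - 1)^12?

The general term is C(12,j)·(5t)^j·(-1)^(12-j); the t^1 term has j = 1.
C(12,1) = 12.
Coefficient = C(12,1) · 5^1 · (-1)^11 = 12 · 5 · (-1) = -60.

-60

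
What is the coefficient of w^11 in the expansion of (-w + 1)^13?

-78

The general term is C(13,j)·(-w)^j·(1)^(13-j); the w^11 term has j = 11.
C(13,11) = 78.
Coefficient = C(13,11) · (-1)^11 = 78 · (-1) = -78.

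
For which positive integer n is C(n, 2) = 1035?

46

n(n−1)/2 = 1035 ⇒ n(n−1) = 2070. Since 46·45 = 2070, n = 46.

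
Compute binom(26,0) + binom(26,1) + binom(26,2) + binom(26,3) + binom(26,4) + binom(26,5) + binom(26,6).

1 + 26 + 325 + 2600 + 14950 + 65780 + 230230 = 313912.

313912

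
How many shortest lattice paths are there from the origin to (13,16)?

67863915

Each path is a sequence of 29 steps with 13 rights: C(29,13) = 67863915.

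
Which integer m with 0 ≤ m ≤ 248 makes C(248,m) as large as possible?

C(248,m) is maximized at m = 248/2 = 124.

124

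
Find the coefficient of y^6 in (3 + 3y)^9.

1653372

The general term is C(9,j)·(3)^j·(3y)^(9-j); the y^6 term has j = 3.
C(9,3) = 84.
Coefficient = C(9,3) · 3^3 · 3^6 = 84 · 27 · 729 = 1653372.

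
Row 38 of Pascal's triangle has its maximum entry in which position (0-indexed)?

C(38,k) is maximized at k = 38/2 = 19.

19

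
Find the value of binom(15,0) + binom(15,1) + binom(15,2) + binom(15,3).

1 + 15 + 105 + 455 = 576.

576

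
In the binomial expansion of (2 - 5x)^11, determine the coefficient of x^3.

-5280000

The general term is C(11,j)·(2)^j·(-5x)^(11-j); the x^3 term has j = 8.
C(11,8) = 165.
Coefficient = C(11,8) · 2^8 · (-5)^3 = 165 · 256 · (-125) = -5280000.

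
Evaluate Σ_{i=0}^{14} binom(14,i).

Setting x = 1 in (1+x)^14 gives Σ C(14,i) = 2^14 = 16384.

16384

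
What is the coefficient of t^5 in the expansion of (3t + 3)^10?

14880348

The general term is C(10,j)·(3t)^j·(3)^(10-j); the t^5 term has j = 5.
C(10,5) = 252.
Coefficient = C(10,5) · 3^5 · 3^5 = 252 · 243 · 243 = 14880348.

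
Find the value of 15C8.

6435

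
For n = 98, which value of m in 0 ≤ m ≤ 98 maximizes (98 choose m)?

49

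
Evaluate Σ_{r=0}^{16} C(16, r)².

601080390

By Vandermonde's identity, Σ C(16,r)² = C(32,16) = 601080390.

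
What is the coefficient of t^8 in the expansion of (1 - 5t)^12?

The general term is C(12,j)·(1)^j·(-5t)^(12-j); the t^8 term has j = 4.
C(12,4) = 495.
Coefficient = C(12,4) · (-5)^8 = 495 · 390625 = 193359375.

193359375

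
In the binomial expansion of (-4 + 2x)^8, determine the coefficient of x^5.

-114688

The general term is C(8,j)·(-4)^j·(2x)^(8-j); the x^5 term has j = 3.
C(8,3) = 56.
Coefficient = C(8,3) · (-4)^3 · 2^5 = 56 · (-64) · 32 = -114688.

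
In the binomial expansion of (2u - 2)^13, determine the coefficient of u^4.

The general term is C(13,j)·(2u)^j·(-2)^(13-j); the u^4 term has j = 4.
C(13,4) = 715.
Coefficient = C(13,4) · 2^4 · (-2)^9 = 715 · 16 · (-512) = -5857280.

-5857280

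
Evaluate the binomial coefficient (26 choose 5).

65780

C(26,5) = (26·25·24·23·22) / 5! = 7893600 / 120 = 65780.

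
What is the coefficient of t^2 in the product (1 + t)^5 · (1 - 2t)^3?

Coefficient of t^2 = Σ_{j} C(5,j)·1^j·C(3,2-j)·(-2)^(2-j) for j from 0 to 2.
= 12 + (-30) + 10 = -8.

-8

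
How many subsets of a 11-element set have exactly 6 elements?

462

Choose the 6 positions: C(11,6) = 462.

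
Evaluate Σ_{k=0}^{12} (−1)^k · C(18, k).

The partial alternating sum Σ_{k=0}^{12} (−1)^k C(18,k) = (−1)^12 C(17,12) = 6188.

6188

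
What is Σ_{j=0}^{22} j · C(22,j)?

46137344

Differentiating (1+x)^22 and setting x=1: Σ j·C(22,j) = 22·2^21 = 46137344.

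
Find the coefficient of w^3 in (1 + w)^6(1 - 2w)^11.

Coefficient of w^3 = Σ_{j} C(6,j)·1^j·C(11,3-j)·(-2)^(3-j) for j from 0 to 3.
= (-1320) + 1320 + (-330) + 20 = -310.

-310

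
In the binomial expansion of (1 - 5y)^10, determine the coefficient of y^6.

3281250

The general term is C(10,j)·(1)^j·(-5y)^(10-j); the y^6 term has j = 4.
C(10,4) = 210.
Coefficient = C(10,4) · (-5)^6 = 210 · 15625 = 3281250.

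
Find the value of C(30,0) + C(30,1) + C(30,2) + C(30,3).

1 + 30 + 435 + 4060 = 4526.

4526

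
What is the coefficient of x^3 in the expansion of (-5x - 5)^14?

The general term is C(14,j)·(-5x)^j·(-5)^(14-j); the x^3 term has j = 3.
C(14,3) = 364.
Coefficient = C(14,3) · (-5)^3 · (-5)^11 = 364 · (-125) · (-48828125) = 2221679687500.

2221679687500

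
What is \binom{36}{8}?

30260340

C(36,8) = (36·35·34·33·32·31·30·29) / 8! = 1220096908800 / 40320 = 30260340.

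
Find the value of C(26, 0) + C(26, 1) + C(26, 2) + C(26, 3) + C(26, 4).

17902

1 + 26 + 325 + 2600 + 14950 = 17902.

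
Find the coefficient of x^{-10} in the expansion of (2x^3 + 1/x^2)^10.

180

General term: C(10,j)·(2x^3)^j·(1/x^2)^(10-j), with x-exponent 3j − 2(10−j) = 5j − 20.
Set 5j − 20 = -10: j = 2.
C(10,2) = 45; 2^2 = 4; 1^8 = 1.
Coefficient = 45 · 4 · 1 = 180.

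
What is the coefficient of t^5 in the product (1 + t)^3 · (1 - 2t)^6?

Coefficient of t^5 = Σ_{j} C(3,j)·1^j·C(6,5-j)·(-2)^(5-j) for j from 0 to 3.
= (-192) + 720 + (-480) + 60 = 108.

108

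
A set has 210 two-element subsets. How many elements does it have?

21

n(n−1)/2 = 210 ⇒ n(n−1) = 420. Since 21·20 = 420, n = 21.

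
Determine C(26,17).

C(26,17) = C(26,9) by symmetry.
C(26,9) = (26·25·24·23·22·21·20·19·18) / 9! = 1133836704000 / 362880 = 3124550.

3124550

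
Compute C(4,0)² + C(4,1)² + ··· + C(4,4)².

70

By Vandermonde's identity, Σ C(4,j)² = C(8,4) = 70.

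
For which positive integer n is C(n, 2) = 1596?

57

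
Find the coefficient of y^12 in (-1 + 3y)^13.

The general term is C(13,j)·(-1)^j·(3y)^(13-j); the y^12 term has j = 1.
C(13,1) = 13.
Coefficient = C(13,1) · (-1)^1 · 3^12 = 13 · (-1) · 531441 = -6908733.

-6908733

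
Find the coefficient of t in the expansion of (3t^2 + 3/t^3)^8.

General term: C(8,j)·(3t^2)^j·(3/t^3)^(8-j), with t-exponent 2j − 3(8−j) = 5j − 24.
Set 5j − 24 = 1: j = 5.
C(8,5) = 56; 3^5 = 243; 3^3 = 27.
Coefficient = 56 · 243 · 27 = 367416.

367416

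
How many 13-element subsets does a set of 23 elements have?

1144066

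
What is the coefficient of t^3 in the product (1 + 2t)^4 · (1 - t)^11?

Coefficient of t^3 = Σ_{j} C(4,j)·2^j·C(11,3-j)·(-1)^(3-j) for j from 0 to 3.
= (-165) + 440 + (-264) + 32 = 43.

43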